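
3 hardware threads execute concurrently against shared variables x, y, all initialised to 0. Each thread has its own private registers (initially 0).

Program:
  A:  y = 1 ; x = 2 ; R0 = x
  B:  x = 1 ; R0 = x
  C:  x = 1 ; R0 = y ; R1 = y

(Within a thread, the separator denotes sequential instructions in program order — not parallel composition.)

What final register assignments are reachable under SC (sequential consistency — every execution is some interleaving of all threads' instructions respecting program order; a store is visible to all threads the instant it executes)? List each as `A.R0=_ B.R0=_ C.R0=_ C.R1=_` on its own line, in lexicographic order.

outcome vector order: (A.R0,B.R0,C.R0,C.R1)
|SC outcomes| = 10

A.R0=1 B.R0=1 C.R0=0 C.R1=0
A.R0=1 B.R0=1 C.R0=0 C.R1=1
A.R0=1 B.R0=1 C.R0=1 C.R1=1
A.R0=1 B.R0=2 C.R0=1 C.R1=1
A.R0=2 B.R0=1 C.R0=0 C.R1=0
A.R0=2 B.R0=1 C.R0=0 C.R1=1
A.R0=2 B.R0=1 C.R0=1 C.R1=1
A.R0=2 B.R0=2 C.R0=0 C.R1=0
A.R0=2 B.R0=2 C.R0=0 C.R1=1
A.R0=2 B.R0=2 C.R0=1 C.R1=1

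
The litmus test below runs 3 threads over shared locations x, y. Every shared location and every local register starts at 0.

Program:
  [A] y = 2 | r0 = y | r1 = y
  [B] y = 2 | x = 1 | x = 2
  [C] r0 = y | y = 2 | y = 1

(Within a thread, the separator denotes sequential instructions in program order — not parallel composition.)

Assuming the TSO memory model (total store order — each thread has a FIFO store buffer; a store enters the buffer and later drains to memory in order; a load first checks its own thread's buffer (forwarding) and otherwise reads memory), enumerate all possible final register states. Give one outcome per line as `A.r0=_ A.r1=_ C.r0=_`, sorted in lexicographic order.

A.r0=1 A.r1=1 C.r0=0
A.r0=1 A.r1=1 C.r0=2
A.r0=1 A.r1=2 C.r0=0
A.r0=1 A.r1=2 C.r0=2
A.r0=2 A.r1=1 C.r0=0
A.r0=2 A.r1=1 C.r0=2
A.r0=2 A.r1=2 C.r0=0
A.r0=2 A.r1=2 C.r0=2

outcome vector order: (A.r0,A.r1,C.r0)
|TSO outcomes| = 8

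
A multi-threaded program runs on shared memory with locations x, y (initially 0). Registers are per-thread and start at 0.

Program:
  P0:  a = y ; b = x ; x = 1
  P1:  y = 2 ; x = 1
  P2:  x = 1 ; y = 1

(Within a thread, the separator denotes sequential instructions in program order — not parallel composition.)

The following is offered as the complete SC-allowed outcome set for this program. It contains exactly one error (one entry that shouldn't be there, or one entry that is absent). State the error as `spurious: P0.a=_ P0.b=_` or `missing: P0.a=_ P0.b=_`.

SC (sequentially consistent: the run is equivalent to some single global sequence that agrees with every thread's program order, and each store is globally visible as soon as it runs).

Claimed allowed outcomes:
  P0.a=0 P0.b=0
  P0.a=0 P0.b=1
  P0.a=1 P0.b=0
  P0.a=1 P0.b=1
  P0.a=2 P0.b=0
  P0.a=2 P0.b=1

outcome vector order: (P0.a,P0.b)
under SC → <0 0>; <0 1>; <1 1>; <2 0>; <2 1>
claimed∖SC = {<1 0>}

spurious: P0.a=1 P0.b=0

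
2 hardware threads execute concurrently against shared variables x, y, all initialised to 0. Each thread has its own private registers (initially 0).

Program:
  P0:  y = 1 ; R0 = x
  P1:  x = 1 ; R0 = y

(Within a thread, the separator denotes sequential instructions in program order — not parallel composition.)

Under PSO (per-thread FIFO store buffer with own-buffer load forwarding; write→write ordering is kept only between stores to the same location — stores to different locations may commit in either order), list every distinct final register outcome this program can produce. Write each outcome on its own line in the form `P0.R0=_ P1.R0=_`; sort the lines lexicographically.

P0.R0=0 P1.R0=0
P0.R0=0 P1.R0=1
P0.R0=1 P1.R0=0
P0.R0=1 P1.R0=1

outcome vector order: (P0.R0,P1.R0)
|PSO outcomes| = 4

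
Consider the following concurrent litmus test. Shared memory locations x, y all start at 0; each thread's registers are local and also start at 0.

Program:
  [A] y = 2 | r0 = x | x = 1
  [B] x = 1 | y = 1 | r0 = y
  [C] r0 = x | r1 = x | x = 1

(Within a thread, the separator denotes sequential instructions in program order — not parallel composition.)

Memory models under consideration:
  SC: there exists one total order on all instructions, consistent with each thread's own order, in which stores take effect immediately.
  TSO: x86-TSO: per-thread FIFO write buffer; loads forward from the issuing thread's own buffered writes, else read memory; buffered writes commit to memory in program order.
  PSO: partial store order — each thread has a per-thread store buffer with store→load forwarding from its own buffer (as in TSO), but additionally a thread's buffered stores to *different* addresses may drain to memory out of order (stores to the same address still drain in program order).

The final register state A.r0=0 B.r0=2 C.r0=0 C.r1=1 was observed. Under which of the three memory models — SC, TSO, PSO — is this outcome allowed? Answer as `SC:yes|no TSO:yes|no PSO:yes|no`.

SC:no TSO:yes PSO:yes

outcome vector order: (A.r0,B.r0,C.r0,C.r1)
under SC → (0,1,0,0) (0,1,0,1) (0,1,1,1) (1,1,0,0) (1,1,0,1) (1,1,1,1) (1,2,0,0) (1,2,0,1) (1,2,1,1)
under TSO → (0,1,0,0) (0,1,0,1) (0,1,1,1) (0,2,0,0) (0,2,0,1) (0,2,1,1) (1,1,0,0) (1,1,0,1) (1,1,1,1) (1,2,0,0) (1,2,0,1) (1,2,1,1)
under PSO → (0,1,0,0) (0,1,0,1) (0,1,1,1) (0,2,0,0) (0,2,0,1) (0,2,1,1) (1,1,0,0) (1,1,0,1) (1,1,1,1) (1,2,0,0) (1,2,0,1) (1,2,1,1)
target (0,2,0,1) ∈ {TSO,PSO}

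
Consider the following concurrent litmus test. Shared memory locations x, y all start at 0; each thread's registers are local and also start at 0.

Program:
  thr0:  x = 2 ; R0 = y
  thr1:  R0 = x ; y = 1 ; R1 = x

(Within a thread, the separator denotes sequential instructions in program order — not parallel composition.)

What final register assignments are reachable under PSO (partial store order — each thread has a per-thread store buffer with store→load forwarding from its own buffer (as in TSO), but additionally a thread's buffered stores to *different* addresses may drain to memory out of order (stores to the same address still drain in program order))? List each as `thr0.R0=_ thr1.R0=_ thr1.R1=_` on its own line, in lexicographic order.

thr0.R0=0 thr1.R0=0 thr1.R1=0
thr0.R0=0 thr1.R0=0 thr1.R1=2
thr0.R0=0 thr1.R0=2 thr1.R1=2
thr0.R0=1 thr1.R0=0 thr1.R1=0
thr0.R0=1 thr1.R0=0 thr1.R1=2
thr0.R0=1 thr1.R0=2 thr1.R1=2

outcome vector order: (thr0.R0,thr1.R0,thr1.R1)
|PSO outcomes| = 6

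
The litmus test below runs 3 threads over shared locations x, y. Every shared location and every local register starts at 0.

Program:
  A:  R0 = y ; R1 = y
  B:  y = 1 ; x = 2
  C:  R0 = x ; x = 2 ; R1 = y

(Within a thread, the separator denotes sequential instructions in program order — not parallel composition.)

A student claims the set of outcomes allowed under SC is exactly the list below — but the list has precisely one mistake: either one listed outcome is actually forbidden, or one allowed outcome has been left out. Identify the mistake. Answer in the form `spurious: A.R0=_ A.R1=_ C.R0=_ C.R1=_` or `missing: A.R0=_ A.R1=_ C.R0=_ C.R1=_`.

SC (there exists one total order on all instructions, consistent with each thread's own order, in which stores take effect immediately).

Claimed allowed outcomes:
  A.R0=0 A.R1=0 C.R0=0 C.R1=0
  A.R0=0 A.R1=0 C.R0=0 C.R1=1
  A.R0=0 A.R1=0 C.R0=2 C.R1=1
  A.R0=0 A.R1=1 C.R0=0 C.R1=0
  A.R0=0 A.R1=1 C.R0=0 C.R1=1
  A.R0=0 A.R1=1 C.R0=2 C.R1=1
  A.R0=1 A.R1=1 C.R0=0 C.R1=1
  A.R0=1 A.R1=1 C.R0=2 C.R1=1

outcome vector order: (A.R0,A.R1,C.R0,C.R1)
under SC → 0000, 0001, 0021, 0100, 0101, 0121, 1100, 1101, 1121
SC∖claimed = {1100}

missing: A.R0=1 A.R1=1 C.R0=0 C.R1=0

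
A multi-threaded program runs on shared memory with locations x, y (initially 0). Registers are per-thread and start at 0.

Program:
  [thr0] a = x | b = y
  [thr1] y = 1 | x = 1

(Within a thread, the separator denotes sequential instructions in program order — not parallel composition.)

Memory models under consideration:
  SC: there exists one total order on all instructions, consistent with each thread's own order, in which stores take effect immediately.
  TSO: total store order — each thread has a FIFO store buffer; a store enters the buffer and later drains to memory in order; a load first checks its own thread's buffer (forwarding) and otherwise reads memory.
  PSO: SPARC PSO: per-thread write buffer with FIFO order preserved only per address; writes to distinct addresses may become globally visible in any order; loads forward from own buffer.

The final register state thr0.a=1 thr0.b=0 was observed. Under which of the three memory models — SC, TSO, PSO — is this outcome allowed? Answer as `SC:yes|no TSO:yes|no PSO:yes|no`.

SC:no TSO:no PSO:yes

outcome vector order: (thr0.a,thr0.b)
under SC → <0 0>, <0 1>, <1 1>
under TSO → <0 0>, <0 1>, <1 1>
under PSO → <0 0>, <0 1>, <1 0>, <1 1>
target <1 0> ∈ {PSO}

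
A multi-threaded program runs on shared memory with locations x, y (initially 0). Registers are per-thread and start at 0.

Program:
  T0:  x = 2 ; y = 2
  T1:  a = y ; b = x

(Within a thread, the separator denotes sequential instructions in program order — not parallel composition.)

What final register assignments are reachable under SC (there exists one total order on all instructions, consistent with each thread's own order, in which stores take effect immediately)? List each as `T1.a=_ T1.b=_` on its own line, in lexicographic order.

outcome vector order: (T1.a,T1.b)
|SC outcomes| = 3

T1.a=0 T1.b=0
T1.a=0 T1.b=2
T1.a=2 T1.b=2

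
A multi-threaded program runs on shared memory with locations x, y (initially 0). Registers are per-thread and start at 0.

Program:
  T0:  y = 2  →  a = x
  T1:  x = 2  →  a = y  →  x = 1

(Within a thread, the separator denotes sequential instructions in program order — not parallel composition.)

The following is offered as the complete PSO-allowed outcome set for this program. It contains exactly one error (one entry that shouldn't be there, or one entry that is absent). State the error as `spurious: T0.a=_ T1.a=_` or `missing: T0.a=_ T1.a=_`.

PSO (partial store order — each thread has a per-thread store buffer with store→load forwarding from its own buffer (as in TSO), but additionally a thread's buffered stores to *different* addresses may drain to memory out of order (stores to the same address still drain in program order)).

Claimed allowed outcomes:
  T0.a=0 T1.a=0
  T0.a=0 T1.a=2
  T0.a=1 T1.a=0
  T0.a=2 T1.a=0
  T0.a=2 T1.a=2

outcome vector order: (T0.a,T1.a)
[PSO] allowed = {0/0 0/2 1/0 1/2 2/0 2/2}
PSO∖claimed = {1/2}

missing: T0.a=1 T1.a=2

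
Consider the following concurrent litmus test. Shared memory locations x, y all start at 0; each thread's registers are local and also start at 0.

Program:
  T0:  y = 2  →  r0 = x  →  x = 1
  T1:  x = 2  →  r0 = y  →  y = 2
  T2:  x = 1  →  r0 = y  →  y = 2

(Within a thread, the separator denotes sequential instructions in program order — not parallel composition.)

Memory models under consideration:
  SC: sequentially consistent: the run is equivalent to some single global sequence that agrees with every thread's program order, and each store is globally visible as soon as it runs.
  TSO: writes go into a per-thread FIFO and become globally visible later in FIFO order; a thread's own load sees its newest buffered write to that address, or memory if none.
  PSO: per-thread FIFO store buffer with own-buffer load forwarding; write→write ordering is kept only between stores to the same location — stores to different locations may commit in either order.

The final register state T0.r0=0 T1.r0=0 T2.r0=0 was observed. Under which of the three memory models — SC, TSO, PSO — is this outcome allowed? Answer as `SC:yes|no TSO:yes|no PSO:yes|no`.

SC:no TSO:yes PSO:yes

outcome vector order: (T0.r0,T1.r0,T2.r0)
[SC] allowed = {<0 2 2>; <1 0 0>; <1 0 2>; <1 2 0>; <1 2 2>; <2 0 0>; <2 0 2>; <2 2 0>; <2 2 2>}
[TSO] allowed = {<0 0 0>; <0 0 2>; <0 2 0>; <0 2 2>; <1 0 0>; <1 0 2>; <1 2 0>; <1 2 2>; <2 0 0>; <2 0 2>; <2 2 0>; <2 2 2>}
[PSO] allowed = {<0 0 0>; <0 0 2>; <0 2 0>; <0 2 2>; <1 0 0>; <1 0 2>; <1 2 0>; <1 2 2>; <2 0 0>; <2 0 2>; <2 2 0>; <2 2 2>}
target <0 0 0> ∈ {TSO,PSO}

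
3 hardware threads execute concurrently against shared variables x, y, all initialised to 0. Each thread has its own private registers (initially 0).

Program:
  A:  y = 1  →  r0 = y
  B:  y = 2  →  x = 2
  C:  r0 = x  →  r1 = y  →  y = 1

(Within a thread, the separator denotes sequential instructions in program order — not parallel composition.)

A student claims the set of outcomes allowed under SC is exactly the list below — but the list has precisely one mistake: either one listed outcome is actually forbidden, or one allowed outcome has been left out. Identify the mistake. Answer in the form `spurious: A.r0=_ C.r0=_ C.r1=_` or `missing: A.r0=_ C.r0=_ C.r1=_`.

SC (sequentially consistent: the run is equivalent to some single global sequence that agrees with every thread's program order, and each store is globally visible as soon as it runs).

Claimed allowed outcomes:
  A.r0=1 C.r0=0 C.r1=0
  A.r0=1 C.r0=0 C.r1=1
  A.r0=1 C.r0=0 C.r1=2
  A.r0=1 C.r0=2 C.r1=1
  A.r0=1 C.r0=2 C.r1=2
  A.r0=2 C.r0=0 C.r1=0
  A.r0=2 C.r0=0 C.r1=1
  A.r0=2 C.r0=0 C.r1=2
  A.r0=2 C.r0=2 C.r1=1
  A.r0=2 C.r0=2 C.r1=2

spurious: A.r0=2 C.r0=2 C.r1=1

outcome vector order: (A.r0,C.r0,C.r1)
under SC → 100, 101, 102, 121, 122, 200, 201, 202, 222
claimed∖SC = {221}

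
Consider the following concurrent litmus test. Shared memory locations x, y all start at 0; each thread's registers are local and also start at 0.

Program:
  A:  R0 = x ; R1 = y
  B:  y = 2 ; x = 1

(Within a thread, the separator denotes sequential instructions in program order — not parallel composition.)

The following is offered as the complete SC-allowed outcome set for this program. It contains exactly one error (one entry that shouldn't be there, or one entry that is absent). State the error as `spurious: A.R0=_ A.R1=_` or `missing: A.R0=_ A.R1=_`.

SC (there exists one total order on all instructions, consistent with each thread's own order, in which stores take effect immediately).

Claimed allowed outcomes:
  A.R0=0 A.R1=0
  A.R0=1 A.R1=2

missing: A.R0=0 A.R1=2

outcome vector order: (A.R0,A.R1)
[SC] allowed = {00, 02, 12}
SC∖claimed = {02}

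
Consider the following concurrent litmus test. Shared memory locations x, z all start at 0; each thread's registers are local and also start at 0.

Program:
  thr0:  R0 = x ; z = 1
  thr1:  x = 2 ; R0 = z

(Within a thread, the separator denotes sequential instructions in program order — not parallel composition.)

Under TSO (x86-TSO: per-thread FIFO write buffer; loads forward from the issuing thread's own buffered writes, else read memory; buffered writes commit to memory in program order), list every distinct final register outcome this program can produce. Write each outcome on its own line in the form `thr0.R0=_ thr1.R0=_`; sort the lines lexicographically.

thr0.R0=0 thr1.R0=0
thr0.R0=0 thr1.R0=1
thr0.R0=2 thr1.R0=0
thr0.R0=2 thr1.R0=1

outcome vector order: (thr0.R0,thr1.R0)
|TSO outcomes| = 4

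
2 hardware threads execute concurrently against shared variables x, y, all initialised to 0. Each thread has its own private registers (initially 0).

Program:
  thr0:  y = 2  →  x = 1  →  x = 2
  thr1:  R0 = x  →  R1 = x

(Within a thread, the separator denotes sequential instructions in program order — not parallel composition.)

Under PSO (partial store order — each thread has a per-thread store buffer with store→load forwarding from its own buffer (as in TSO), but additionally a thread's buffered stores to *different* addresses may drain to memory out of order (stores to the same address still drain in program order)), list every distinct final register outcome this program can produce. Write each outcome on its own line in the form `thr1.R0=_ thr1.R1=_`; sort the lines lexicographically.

thr1.R0=0 thr1.R1=0
thr1.R0=0 thr1.R1=1
thr1.R0=0 thr1.R1=2
thr1.R0=1 thr1.R1=1
thr1.R0=1 thr1.R1=2
thr1.R0=2 thr1.R1=2

outcome vector order: (thr1.R0,thr1.R1)
|PSO outcomes| = 6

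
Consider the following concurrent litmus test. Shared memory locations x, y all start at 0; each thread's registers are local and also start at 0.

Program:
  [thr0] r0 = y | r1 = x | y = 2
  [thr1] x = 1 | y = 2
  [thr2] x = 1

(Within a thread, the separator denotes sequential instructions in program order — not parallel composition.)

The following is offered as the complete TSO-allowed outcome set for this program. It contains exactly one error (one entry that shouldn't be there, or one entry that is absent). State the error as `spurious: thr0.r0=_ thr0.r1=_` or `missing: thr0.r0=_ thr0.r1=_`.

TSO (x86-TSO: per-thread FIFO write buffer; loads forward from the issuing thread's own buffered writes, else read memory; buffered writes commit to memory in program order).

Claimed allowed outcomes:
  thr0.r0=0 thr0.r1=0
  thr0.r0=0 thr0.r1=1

missing: thr0.r0=2 thr0.r1=1

outcome vector order: (thr0.r0,thr0.r1)
[TSO] allowed = {<0 0>, <0 1>, <2 1>}
TSO∖claimed = {<2 1>}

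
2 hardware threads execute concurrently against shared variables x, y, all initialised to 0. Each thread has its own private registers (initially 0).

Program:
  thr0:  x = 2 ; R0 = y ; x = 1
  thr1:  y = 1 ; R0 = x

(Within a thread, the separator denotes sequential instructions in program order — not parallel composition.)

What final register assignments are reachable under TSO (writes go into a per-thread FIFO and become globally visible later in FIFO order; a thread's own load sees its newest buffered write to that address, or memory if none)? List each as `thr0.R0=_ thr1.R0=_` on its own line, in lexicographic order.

outcome vector order: (thr0.R0,thr1.R0)
|TSO outcomes| = 6

thr0.R0=0 thr1.R0=0
thr0.R0=0 thr1.R0=1
thr0.R0=0 thr1.R0=2
thr0.R0=1 thr1.R0=0
thr0.R0=1 thr1.R0=1
thr0.R0=1 thr1.R0=2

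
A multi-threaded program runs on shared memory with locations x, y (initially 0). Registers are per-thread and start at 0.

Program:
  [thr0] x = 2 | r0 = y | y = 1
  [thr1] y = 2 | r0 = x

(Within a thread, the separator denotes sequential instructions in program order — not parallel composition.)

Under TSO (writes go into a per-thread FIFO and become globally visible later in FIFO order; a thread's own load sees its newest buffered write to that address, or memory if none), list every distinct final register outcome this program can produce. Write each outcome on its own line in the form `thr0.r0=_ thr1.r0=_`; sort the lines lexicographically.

outcome vector order: (thr0.r0,thr1.r0)
|TSO outcomes| = 4

thr0.r0=0 thr1.r0=0
thr0.r0=0 thr1.r0=2
thr0.r0=2 thr1.r0=0
thr0.r0=2 thr1.r0=2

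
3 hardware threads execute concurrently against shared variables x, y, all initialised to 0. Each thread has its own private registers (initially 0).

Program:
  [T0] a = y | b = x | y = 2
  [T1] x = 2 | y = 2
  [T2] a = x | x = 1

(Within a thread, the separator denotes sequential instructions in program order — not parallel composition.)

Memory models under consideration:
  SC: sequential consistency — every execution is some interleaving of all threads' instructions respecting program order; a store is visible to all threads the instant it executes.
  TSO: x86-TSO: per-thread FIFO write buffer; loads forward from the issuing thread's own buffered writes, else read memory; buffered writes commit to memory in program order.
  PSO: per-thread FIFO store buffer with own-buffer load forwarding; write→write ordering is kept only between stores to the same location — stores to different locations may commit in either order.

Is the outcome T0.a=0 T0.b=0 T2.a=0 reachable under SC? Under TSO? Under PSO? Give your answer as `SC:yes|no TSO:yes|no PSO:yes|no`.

outcome vector order: (T0.a,T0.b,T2.a)
[SC] allowed = {<0 0 0>, <0 0 2>, <0 1 0>, <0 1 2>, <0 2 0>, <0 2 2>, <2 1 0>, <2 1 2>, <2 2 0>, <2 2 2>}
[TSO] allowed = {<0 0 0>, <0 0 2>, <0 1 0>, <0 1 2>, <0 2 0>, <0 2 2>, <2 1 0>, <2 1 2>, <2 2 0>, <2 2 2>}
[PSO] allowed = {<0 0 0>, <0 0 2>, <0 1 0>, <0 1 2>, <0 2 0>, <0 2 2>, <2 0 0>, <2 0 2>, <2 1 0>, <2 1 2>, <2 2 0>, <2 2 2>}
target <0 0 0> ∈ {SC,TSO,PSO}

SC:yes TSO:yes PSO:yes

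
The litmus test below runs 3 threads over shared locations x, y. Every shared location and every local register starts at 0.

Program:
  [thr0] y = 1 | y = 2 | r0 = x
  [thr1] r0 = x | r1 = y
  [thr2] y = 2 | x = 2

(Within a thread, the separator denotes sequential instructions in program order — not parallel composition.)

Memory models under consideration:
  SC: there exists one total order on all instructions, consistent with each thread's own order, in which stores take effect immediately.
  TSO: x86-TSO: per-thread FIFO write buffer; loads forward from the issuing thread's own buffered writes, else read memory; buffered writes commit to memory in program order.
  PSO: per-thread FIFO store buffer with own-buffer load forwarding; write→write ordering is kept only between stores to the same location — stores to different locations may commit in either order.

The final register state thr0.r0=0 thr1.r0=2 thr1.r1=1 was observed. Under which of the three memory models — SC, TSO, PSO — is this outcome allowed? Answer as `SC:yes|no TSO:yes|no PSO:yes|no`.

SC:no TSO:yes PSO:yes

outcome vector order: (thr0.r0,thr1.r0,thr1.r1)
SC (9): 000 001 002 022 200 201 202 221 222
TSO (10): 000 001 002 021 022 200 201 202 221 222
PSO (12): 000 001 002 020 021 022 200 201 202 220 221 222
target 021 ∈ {TSO,PSO}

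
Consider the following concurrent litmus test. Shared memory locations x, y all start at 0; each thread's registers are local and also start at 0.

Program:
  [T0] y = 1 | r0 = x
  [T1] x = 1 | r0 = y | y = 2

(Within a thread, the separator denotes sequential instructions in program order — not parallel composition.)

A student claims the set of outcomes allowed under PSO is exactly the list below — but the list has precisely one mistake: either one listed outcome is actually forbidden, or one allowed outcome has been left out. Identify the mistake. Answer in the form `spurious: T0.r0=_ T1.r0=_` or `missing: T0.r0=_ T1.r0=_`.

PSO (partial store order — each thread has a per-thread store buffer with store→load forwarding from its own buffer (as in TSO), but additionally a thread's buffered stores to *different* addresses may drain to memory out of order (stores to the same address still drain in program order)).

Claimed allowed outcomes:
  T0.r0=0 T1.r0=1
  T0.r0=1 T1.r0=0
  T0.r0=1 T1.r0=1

missing: T0.r0=0 T1.r0=0

outcome vector order: (T0.r0,T1.r0)
PSO: 4 outcomes — {0/0, 0/1, 1/0, 1/1}
PSO∖claimed = {0/0}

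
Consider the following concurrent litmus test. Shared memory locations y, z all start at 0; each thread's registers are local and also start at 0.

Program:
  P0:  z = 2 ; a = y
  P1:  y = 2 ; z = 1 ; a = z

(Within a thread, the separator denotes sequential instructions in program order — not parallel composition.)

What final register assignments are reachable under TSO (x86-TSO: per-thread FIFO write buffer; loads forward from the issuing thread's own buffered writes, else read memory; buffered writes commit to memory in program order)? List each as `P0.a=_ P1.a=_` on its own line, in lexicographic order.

P0.a=0 P1.a=1
P0.a=0 P1.a=2
P0.a=2 P1.a=1
P0.a=2 P1.a=2

outcome vector order: (P0.a,P1.a)
|TSO outcomes| = 4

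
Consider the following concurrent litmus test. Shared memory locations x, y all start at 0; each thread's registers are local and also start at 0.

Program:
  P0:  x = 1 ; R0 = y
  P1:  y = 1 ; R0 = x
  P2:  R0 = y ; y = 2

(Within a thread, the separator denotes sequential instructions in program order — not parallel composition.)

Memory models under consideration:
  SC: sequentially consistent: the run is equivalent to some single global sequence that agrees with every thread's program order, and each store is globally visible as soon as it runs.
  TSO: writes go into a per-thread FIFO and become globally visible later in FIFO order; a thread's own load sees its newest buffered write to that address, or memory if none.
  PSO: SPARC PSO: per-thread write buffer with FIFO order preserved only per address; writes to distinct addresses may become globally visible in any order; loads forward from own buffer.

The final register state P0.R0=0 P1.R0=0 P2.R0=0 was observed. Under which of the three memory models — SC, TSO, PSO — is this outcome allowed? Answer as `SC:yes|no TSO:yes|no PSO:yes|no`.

outcome vector order: (P0.R0,P1.R0,P2.R0)
under SC → (0,1,0); (0,1,1); (1,0,0); (1,0,1); (1,1,0); (1,1,1); (2,0,0); (2,0,1); (2,1,0); (2,1,1)
under TSO → (0,0,0); (0,0,1); (0,1,0); (0,1,1); (1,0,0); (1,0,1); (1,1,0); (1,1,1); (2,0,0); (2,0,1); (2,1,0); (2,1,1)
under PSO → (0,0,0); (0,0,1); (0,1,0); (0,1,1); (1,0,0); (1,0,1); (1,1,0); (1,1,1); (2,0,0); (2,0,1); (2,1,0); (2,1,1)
target (0,0,0) ∈ {TSO,PSO}

SC:no TSO:yes PSO:yes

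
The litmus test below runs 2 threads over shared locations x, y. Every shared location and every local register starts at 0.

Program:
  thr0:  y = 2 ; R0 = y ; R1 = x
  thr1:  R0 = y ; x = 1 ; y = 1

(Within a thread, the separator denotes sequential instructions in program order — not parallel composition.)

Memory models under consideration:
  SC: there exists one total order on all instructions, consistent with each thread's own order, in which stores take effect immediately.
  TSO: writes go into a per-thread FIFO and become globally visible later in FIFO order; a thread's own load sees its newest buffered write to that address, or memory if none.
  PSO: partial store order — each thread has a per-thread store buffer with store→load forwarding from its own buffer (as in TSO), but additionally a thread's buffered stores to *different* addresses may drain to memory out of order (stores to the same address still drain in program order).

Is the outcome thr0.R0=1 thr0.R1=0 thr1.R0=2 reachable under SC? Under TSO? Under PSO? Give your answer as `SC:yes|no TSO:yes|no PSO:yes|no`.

outcome vector order: (thr0.R0,thr0.R1,thr1.R0)
under SC → 110 112 200 202 210 212
under TSO → 110 112 200 202 210 212
under PSO → 100 102 110 112 200 202 210 212
target 102 ∈ {PSO}

SC:no TSO:no PSO:yes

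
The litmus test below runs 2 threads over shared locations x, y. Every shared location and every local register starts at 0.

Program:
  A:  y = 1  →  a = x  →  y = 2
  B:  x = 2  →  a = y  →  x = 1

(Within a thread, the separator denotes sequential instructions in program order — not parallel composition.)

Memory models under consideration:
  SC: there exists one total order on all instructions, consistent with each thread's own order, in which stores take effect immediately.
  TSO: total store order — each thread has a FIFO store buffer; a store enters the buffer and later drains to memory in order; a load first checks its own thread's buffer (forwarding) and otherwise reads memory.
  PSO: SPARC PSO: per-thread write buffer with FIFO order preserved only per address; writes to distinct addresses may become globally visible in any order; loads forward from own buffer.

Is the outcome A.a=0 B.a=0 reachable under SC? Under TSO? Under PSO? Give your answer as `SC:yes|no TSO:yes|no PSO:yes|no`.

outcome vector order: (A.a,B.a)
SC: 7 outcomes — {<0 1>; <0 2>; <1 0>; <1 1>; <2 0>; <2 1>; <2 2>}
TSO: 8 outcomes — {<0 0>; <0 1>; <0 2>; <1 0>; <1 1>; <2 0>; <2 1>; <2 2>}
PSO: 8 outcomes — {<0 0>; <0 1>; <0 2>; <1 0>; <1 1>; <2 0>; <2 1>; <2 2>}
target <0 0> ∈ {TSO,PSO}

SC:no TSO:yes PSO:yes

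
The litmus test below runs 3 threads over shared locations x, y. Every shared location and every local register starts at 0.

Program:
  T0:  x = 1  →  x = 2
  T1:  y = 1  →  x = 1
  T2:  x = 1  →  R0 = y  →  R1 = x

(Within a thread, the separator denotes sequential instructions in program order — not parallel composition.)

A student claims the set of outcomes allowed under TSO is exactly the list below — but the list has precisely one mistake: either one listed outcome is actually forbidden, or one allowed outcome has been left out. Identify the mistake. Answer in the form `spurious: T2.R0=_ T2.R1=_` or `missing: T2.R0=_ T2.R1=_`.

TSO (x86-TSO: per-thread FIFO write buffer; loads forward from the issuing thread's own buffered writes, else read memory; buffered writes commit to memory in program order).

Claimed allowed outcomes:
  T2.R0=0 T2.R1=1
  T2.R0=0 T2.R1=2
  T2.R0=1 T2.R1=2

outcome vector order: (T2.R0,T2.R1)
TSO (4): 0/1; 0/2; 1/1; 1/2
TSO∖claimed = {1/1}

missing: T2.R0=1 T2.R1=1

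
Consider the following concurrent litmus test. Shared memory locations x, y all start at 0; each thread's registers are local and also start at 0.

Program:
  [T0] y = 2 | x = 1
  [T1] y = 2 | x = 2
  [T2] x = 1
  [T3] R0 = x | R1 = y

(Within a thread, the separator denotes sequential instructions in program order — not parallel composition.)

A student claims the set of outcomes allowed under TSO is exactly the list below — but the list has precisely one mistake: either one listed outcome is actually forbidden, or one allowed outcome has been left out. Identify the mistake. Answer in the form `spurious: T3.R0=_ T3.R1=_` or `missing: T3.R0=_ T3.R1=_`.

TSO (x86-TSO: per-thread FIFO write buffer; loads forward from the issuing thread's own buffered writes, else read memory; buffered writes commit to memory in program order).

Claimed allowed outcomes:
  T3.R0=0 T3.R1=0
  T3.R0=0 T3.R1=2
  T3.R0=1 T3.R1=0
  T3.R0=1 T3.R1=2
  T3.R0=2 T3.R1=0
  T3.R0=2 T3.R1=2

spurious: T3.R0=2 T3.R1=0

outcome vector order: (T3.R0,T3.R1)
TSO (5): 00, 02, 10, 12, 22
claimed∖TSO = {20}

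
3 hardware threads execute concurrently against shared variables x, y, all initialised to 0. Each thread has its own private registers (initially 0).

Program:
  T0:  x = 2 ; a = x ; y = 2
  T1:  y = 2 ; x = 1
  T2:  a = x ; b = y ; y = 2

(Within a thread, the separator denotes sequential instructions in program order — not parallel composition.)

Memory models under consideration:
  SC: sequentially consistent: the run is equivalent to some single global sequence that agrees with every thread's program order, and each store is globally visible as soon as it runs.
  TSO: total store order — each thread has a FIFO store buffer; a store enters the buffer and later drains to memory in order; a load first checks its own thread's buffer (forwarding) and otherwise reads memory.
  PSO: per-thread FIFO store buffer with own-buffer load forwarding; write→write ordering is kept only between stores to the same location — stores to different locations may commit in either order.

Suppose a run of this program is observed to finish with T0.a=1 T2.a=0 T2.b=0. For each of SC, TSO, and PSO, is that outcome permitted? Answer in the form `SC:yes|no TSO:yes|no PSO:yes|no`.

SC:yes TSO:yes PSO:yes

outcome vector order: (T0.a,T2.a,T2.b)
SC: 10 outcomes — {(1,0,0), (1,0,2), (1,1,2), (1,2,0), (1,2,2), (2,0,0), (2,0,2), (2,1,2), (2,2,0), (2,2,2)}
TSO: 10 outcomes — {(1,0,0), (1,0,2), (1,1,2), (1,2,0), (1,2,2), (2,0,0), (2,0,2), (2,1,2), (2,2,0), (2,2,2)}
PSO: 12 outcomes — {(1,0,0), (1,0,2), (1,1,0), (1,1,2), (1,2,0), (1,2,2), (2,0,0), (2,0,2), (2,1,0), (2,1,2), (2,2,0), (2,2,2)}
target (1,0,0) ∈ {SC,TSO,PSO}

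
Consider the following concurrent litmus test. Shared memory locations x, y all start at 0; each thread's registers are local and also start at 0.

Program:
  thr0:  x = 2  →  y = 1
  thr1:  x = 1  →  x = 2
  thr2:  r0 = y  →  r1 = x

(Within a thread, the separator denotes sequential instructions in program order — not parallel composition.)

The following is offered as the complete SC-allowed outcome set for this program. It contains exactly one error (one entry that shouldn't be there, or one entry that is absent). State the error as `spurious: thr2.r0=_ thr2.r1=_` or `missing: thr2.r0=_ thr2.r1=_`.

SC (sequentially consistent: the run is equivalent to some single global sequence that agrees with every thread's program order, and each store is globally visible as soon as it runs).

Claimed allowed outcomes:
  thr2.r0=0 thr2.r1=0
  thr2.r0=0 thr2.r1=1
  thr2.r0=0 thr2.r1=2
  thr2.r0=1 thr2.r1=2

outcome vector order: (thr2.r0,thr2.r1)
[SC] allowed = {(0,0) (0,1) (0,2) (1,1) (1,2)}
SC∖claimed = {(1,1)}

missing: thr2.r0=1 thr2.r1=1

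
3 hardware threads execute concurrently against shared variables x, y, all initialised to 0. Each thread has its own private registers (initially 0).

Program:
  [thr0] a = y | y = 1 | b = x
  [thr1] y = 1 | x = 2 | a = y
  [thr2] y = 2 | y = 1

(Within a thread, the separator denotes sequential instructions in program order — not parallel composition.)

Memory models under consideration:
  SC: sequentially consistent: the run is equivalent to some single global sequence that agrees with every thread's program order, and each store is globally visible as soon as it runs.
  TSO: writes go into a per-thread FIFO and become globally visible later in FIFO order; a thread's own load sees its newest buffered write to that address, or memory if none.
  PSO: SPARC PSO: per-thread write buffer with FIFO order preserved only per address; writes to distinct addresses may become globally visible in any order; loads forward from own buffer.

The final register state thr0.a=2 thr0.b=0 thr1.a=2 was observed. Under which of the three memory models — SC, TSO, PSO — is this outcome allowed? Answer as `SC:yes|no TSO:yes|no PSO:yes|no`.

outcome vector order: (thr0.a,thr0.b,thr1.a)
[SC] allowed = {0/0/1; 0/0/2; 0/2/1; 0/2/2; 1/0/1; 1/0/2; 1/2/1; 1/2/2; 2/0/1; 2/2/1; 2/2/2}
[TSO] allowed = {0/0/1; 0/0/2; 0/2/1; 0/2/2; 1/0/1; 1/0/2; 1/2/1; 1/2/2; 2/0/1; 2/0/2; 2/2/1; 2/2/2}
[PSO] allowed = {0/0/1; 0/0/2; 0/2/1; 0/2/2; 1/0/1; 1/0/2; 1/2/1; 1/2/2; 2/0/1; 2/0/2; 2/2/1; 2/2/2}
target 2/0/2 ∈ {TSO,PSO}

SC:no TSO:yes PSO:yes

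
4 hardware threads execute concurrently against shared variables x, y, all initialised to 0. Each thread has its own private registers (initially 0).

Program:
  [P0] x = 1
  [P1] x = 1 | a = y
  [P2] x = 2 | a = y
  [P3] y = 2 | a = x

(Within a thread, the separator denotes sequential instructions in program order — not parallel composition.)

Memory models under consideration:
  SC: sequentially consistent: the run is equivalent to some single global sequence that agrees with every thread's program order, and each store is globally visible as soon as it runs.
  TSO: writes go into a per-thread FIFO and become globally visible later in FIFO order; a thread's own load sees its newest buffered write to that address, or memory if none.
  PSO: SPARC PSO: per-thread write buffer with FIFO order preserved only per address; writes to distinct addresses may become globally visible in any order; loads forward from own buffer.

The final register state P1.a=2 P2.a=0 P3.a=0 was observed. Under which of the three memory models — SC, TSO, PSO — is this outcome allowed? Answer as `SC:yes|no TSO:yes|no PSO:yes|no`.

outcome vector order: (P1.a,P2.a,P3.a)
SC: 9 outcomes — {001 002 021 022 201 202 220 221 222}
TSO: 12 outcomes — {000 001 002 020 021 022 200 201 202 220 221 222}
PSO: 12 outcomes — {000 001 002 020 021 022 200 201 202 220 221 222}
target 200 ∈ {TSO,PSO}

SC:no TSO:yes PSO:yes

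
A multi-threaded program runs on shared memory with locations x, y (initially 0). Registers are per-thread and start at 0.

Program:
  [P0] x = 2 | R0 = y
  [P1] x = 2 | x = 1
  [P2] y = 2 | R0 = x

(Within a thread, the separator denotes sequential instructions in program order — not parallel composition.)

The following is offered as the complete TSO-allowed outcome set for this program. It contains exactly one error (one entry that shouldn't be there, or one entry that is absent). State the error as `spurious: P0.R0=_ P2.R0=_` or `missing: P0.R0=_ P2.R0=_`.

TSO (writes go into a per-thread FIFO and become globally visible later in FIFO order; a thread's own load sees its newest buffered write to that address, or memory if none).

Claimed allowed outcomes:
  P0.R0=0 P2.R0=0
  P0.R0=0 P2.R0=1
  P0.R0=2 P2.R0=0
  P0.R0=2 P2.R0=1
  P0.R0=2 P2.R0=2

outcome vector order: (P0.R0,P2.R0)
under TSO → 0/0; 0/1; 0/2; 2/0; 2/1; 2/2
TSO∖claimed = {0/2}

missing: P0.R0=0 P2.R0=2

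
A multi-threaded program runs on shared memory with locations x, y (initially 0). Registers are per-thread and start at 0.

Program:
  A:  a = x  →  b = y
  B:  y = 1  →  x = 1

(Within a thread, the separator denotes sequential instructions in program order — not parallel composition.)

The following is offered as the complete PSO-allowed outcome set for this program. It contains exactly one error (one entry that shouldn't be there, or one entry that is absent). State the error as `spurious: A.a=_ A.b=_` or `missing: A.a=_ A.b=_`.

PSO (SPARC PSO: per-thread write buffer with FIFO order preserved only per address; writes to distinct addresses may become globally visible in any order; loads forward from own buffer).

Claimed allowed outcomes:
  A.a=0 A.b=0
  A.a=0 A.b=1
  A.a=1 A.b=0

missing: A.a=1 A.b=1

outcome vector order: (A.a,A.b)
under PSO → 00, 01, 10, 11
PSO∖claimed = {11}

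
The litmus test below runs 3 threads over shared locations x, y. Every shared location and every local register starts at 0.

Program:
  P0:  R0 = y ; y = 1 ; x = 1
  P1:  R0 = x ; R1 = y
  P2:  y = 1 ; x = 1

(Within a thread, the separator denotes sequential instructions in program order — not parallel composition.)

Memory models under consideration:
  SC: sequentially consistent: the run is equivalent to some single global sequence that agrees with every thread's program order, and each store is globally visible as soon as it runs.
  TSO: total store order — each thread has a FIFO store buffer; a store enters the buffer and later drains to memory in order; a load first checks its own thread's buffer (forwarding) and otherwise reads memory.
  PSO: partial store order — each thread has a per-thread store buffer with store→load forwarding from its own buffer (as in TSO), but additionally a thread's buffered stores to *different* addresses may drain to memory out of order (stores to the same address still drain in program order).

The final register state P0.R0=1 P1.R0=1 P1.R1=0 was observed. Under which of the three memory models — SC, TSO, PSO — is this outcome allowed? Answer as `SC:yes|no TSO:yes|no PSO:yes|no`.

outcome vector order: (P0.R0,P1.R0,P1.R1)
under SC → <0 0 0>, <0 0 1>, <0 1 1>, <1 0 0>, <1 0 1>, <1 1 1>
under TSO → <0 0 0>, <0 0 1>, <0 1 1>, <1 0 0>, <1 0 1>, <1 1 1>
under PSO → <0 0 0>, <0 0 1>, <0 1 0>, <0 1 1>, <1 0 0>, <1 0 1>, <1 1 0>, <1 1 1>
target <1 1 0> ∈ {PSO}

SC:no TSO:no PSO:yes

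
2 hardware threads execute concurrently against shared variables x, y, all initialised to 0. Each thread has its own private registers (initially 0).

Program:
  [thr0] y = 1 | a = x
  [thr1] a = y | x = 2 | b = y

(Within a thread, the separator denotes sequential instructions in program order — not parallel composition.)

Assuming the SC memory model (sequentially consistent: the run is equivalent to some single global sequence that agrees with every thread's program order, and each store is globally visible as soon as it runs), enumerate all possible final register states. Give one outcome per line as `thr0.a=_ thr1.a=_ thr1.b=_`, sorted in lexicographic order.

outcome vector order: (thr0.a,thr1.a,thr1.b)
|SC outcomes| = 5

thr0.a=0 thr1.a=0 thr1.b=1
thr0.a=0 thr1.a=1 thr1.b=1
thr0.a=2 thr1.a=0 thr1.b=0
thr0.a=2 thr1.a=0 thr1.b=1
thr0.a=2 thr1.a=1 thr1.b=1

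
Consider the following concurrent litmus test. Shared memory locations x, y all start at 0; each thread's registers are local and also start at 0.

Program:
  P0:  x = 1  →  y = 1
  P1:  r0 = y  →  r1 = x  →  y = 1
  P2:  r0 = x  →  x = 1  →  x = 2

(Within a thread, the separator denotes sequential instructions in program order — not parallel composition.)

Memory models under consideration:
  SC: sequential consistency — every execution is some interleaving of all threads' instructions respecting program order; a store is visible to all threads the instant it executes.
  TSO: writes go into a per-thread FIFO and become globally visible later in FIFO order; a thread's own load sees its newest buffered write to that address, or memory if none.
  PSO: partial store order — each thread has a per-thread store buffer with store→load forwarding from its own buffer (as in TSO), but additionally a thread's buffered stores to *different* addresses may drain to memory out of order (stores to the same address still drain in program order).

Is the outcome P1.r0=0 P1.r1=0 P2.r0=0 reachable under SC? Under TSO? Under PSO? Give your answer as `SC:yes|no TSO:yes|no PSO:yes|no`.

SC:yes TSO:yes PSO:yes

outcome vector order: (P1.r0,P1.r1,P2.r0)
[SC] allowed = {<0 0 0> <0 0 1> <0 1 0> <0 1 1> <0 2 0> <0 2 1> <1 1 0> <1 1 1> <1 2 0> <1 2 1>}
[TSO] allowed = {<0 0 0> <0 0 1> <0 1 0> <0 1 1> <0 2 0> <0 2 1> <1 1 0> <1 1 1> <1 2 0> <1 2 1>}
[PSO] allowed = {<0 0 0> <0 0 1> <0 1 0> <0 1 1> <0 2 0> <0 2 1> <1 0 0> <1 0 1> <1 1 0> <1 1 1> <1 2 0> <1 2 1>}
target <0 0 0> ∈ {SC,TSO,PSO}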